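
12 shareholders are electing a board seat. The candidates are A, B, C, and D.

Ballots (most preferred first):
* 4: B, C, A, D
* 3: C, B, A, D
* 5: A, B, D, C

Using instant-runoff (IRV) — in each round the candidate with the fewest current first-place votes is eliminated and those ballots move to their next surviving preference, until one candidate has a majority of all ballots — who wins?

Round 1: A 5, B 4, C 3, D 0. D eliminated.
Round 2: A 5, B 4, C 3. C eliminated.
Round 3: A 5, B 7. B has a majority (≥7).

B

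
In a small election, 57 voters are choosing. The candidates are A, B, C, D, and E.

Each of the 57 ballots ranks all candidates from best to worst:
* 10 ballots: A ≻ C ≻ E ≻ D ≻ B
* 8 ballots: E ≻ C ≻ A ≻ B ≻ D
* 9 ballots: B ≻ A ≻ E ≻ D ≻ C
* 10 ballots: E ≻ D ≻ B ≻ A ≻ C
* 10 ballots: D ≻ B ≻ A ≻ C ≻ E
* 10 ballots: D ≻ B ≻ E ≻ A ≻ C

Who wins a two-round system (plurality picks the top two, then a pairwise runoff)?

E

Round 1 first-place votes: A 10, B 9, C 0, D 20, E 18. D and E advance.
Runoff: D is ranked above E on 20 ballots, E above D on 37.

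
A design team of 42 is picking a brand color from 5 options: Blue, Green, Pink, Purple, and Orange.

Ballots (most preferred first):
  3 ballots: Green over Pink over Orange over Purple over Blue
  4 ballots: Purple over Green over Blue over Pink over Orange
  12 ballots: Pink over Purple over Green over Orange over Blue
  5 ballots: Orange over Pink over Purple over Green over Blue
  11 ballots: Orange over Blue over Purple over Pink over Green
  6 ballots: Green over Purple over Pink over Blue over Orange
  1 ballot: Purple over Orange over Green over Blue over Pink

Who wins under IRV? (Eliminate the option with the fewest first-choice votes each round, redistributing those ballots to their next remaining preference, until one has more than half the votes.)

Round 1: Blue 0, Green 9, Pink 12, Purple 5, Orange 16. Blue eliminated.
Round 2: Green 9, Pink 12, Purple 5, Orange 16. Purple eliminated.
Round 3: Green 13, Pink 12, Orange 17. Pink eliminated.
Round 4: Green 25, Orange 17. Green has a majority (≥22).

Green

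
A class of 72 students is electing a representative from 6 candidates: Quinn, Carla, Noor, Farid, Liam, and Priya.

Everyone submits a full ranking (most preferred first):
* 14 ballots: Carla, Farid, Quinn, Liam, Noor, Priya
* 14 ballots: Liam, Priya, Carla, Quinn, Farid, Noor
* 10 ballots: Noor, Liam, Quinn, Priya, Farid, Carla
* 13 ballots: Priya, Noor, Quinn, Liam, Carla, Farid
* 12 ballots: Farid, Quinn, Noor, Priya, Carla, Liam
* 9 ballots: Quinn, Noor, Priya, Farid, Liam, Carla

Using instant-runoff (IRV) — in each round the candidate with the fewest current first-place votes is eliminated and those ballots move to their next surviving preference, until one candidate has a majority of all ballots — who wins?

Round 1: Quinn 9, Carla 14, Noor 10, Farid 12, Liam 14, Priya 13. Quinn eliminated.
Round 2: Carla 14, Noor 19, Farid 12, Liam 14, Priya 13. Farid eliminated.
Round 3: Carla 14, Noor 31, Liam 14, Priya 13. Priya eliminated.
Round 4: Carla 14, Noor 44, Liam 14. Noor has a majority (≥37).

Noor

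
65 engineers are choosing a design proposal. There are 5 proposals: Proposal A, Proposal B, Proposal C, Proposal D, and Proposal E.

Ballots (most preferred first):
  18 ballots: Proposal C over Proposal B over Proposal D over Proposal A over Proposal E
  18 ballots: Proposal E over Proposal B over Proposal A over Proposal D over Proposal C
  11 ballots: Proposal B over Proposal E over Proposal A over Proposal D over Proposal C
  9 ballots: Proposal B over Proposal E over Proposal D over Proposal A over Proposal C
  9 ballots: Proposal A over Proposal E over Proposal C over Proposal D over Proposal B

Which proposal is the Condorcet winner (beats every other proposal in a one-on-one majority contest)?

Proposal B vs Proposal A: 56–9
Proposal B vs Proposal C: 38–27
Proposal B vs Proposal D: 56–9
Proposal B vs Proposal E: 38–27
Proposal B beats every other proposal.

Proposal B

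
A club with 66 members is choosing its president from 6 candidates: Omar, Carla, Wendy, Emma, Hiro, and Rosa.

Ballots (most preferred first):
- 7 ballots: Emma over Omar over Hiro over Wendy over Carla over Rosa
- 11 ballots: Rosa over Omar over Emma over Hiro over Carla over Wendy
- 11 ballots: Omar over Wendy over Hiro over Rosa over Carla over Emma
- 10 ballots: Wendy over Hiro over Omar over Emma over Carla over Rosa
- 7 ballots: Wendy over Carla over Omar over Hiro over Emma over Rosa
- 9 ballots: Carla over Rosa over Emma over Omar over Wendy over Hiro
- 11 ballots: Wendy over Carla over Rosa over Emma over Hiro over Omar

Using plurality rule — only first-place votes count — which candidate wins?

First-place votes: Omar 11, Carla 9, Wendy 28, Emma 7, Hiro 0, Rosa 11.

Wendy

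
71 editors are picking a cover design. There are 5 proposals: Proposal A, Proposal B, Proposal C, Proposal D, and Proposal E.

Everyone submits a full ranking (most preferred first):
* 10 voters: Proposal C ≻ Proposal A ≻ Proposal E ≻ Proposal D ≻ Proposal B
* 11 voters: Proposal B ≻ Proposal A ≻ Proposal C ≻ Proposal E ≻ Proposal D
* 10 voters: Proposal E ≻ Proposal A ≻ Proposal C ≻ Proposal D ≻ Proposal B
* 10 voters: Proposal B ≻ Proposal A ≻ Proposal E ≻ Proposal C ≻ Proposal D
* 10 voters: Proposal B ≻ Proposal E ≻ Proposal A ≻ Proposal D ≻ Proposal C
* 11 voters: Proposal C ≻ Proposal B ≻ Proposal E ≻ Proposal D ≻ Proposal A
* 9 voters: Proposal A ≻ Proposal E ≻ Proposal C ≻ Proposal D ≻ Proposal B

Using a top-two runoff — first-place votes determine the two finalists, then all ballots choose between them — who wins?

Round 1 first-place votes: Proposal A 9, Proposal B 31, Proposal C 21, Proposal D 0, Proposal E 10. Proposal B and Proposal C advance.
Runoff: Proposal B is ranked above Proposal C on 31 ballots, Proposal C above Proposal B on 40.

Proposal C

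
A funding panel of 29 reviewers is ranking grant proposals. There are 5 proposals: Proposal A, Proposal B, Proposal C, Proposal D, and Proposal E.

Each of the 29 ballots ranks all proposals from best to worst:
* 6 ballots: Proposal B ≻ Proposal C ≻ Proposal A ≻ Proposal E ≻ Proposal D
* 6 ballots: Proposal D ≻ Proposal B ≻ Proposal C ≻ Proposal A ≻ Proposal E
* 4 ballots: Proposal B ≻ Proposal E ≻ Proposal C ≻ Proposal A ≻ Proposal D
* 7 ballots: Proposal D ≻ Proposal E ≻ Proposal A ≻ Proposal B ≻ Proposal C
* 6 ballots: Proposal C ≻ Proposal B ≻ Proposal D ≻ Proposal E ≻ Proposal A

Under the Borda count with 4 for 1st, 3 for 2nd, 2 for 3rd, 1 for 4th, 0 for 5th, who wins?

Proposal A: 6×2 + 6×1 + 4×1 + 7×2 + 6×0 = 36
Proposal B: 6×4 + 6×3 + 4×4 + 7×1 + 6×3 = 83
Proposal C: 6×3 + 6×2 + 4×2 + 7×0 + 6×4 = 62
Proposal D: 6×0 + 6×4 + 4×0 + 7×4 + 6×2 = 64
Proposal E: 6×1 + 6×0 + 4×3 + 7×3 + 6×1 = 45

Proposal B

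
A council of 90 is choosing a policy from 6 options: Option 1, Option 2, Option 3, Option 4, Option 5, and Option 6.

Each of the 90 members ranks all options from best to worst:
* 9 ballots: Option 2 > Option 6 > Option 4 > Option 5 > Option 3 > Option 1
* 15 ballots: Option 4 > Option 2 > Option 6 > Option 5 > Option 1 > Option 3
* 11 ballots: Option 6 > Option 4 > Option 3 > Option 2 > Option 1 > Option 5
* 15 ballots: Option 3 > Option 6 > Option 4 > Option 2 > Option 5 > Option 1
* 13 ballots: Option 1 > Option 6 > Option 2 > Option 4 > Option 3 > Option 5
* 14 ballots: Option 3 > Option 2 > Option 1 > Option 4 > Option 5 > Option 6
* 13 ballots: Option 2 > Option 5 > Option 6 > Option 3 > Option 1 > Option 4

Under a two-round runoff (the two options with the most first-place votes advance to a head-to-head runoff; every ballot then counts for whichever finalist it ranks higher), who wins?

Round 1 first-place votes: Option 1 13, Option 2 22, Option 3 29, Option 4 15, Option 5 0, Option 6 11. Option 3 and Option 2 advance.
Runoff: Option 3 is ranked above Option 2 on 40 ballots, Option 2 above Option 3 on 50.

Option 2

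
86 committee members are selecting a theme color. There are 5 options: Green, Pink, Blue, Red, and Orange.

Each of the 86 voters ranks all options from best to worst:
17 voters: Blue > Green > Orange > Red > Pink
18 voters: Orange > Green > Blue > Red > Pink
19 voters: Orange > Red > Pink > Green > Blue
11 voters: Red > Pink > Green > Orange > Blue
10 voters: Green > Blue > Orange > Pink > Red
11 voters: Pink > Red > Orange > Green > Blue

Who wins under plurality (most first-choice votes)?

Orange

First-place votes: Green 10, Pink 11, Blue 17, Red 11, Orange 37.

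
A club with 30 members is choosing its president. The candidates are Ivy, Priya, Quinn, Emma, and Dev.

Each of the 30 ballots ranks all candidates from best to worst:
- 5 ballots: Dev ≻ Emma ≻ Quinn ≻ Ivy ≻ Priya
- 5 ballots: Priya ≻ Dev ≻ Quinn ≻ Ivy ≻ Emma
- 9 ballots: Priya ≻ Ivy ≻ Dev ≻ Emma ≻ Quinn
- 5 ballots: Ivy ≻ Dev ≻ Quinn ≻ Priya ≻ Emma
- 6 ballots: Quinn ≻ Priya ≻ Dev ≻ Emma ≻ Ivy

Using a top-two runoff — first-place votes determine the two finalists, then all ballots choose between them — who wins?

Round 1 first-place votes: Ivy 5, Priya 14, Quinn 6, Emma 0, Dev 5. Priya and Quinn advance.
Runoff: Priya is ranked above Quinn on 14 ballots, Quinn above Priya on 16.

Quinn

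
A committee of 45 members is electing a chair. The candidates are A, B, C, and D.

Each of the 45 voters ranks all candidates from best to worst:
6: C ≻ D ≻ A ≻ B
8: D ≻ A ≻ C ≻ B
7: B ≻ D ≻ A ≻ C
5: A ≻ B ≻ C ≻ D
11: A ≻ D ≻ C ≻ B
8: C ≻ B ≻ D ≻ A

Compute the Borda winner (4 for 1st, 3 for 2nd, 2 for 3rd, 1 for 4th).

D

A: 6×2 + 8×3 + 7×2 + 5×4 + 11×4 + 8×1 = 122
B: 6×1 + 8×1 + 7×4 + 5×3 + 11×1 + 8×3 = 92
C: 6×4 + 8×2 + 7×1 + 5×2 + 11×2 + 8×4 = 111
D: 6×3 + 8×4 + 7×3 + 5×1 + 11×3 + 8×2 = 125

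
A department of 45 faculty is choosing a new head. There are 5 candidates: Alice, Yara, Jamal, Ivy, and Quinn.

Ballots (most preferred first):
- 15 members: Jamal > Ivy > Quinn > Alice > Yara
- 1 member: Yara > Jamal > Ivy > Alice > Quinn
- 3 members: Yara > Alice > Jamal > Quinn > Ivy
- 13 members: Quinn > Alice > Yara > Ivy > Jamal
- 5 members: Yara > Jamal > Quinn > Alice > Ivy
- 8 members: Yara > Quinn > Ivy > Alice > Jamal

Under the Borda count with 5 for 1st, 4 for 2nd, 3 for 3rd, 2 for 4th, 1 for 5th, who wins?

Alice: 15×2 + 1×2 + 3×4 + 13×4 + 5×2 + 8×2 = 122
Yara: 15×1 + 1×5 + 3×5 + 13×3 + 5×5 + 8×5 = 139
Jamal: 15×5 + 1×4 + 3×3 + 13×1 + 5×4 + 8×1 = 129
Ivy: 15×4 + 1×3 + 3×1 + 13×2 + 5×1 + 8×3 = 121
Quinn: 15×3 + 1×1 + 3×2 + 13×5 + 5×3 + 8×4 = 164

Quinn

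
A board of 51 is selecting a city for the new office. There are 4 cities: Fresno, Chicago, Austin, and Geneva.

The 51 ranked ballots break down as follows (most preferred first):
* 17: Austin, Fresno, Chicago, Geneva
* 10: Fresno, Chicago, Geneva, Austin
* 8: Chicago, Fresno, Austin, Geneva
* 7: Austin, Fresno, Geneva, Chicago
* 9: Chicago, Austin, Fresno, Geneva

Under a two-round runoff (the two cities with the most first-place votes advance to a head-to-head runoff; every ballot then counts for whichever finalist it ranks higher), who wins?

Chicago

Round 1 first-place votes: Fresno 10, Chicago 17, Austin 24, Geneva 0. Austin and Chicago advance.
Runoff: Austin is ranked above Chicago on 24 ballots, Chicago above Austin on 27.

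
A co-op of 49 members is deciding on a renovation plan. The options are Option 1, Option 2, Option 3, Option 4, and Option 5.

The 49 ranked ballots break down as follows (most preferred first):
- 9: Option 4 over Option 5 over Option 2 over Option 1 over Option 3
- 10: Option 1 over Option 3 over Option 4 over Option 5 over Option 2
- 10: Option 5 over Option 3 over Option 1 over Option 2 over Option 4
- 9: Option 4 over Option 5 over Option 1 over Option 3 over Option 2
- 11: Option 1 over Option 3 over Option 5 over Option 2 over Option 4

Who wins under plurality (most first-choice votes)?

Option 1

First-place votes: Option 1 21, Option 2 0, Option 3 0, Option 4 18, Option 5 10.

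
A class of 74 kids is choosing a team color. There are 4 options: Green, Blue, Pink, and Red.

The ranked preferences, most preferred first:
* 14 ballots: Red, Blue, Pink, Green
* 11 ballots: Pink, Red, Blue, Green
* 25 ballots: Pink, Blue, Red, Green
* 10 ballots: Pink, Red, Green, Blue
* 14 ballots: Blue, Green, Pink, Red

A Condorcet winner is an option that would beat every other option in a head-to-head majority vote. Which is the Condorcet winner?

Pink

Pink vs Green: 60–14
Pink vs Blue: 46–28
Pink vs Red: 60–14
Pink beats every other option.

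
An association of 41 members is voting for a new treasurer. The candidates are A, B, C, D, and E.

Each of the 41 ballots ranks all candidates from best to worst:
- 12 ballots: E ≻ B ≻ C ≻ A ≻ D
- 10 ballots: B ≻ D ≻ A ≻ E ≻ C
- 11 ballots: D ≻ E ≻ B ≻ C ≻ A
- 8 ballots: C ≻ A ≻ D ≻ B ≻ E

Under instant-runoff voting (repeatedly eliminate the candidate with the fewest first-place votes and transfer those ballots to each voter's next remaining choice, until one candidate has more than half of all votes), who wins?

D

Round 1: A 0, B 10, C 8, D 11, E 12. A eliminated.
Round 2: B 10, C 8, D 11, E 12. C eliminated.
Round 3: B 10, D 19, E 12. B eliminated.
Round 4: D 29, E 12. D has a majority (≥21).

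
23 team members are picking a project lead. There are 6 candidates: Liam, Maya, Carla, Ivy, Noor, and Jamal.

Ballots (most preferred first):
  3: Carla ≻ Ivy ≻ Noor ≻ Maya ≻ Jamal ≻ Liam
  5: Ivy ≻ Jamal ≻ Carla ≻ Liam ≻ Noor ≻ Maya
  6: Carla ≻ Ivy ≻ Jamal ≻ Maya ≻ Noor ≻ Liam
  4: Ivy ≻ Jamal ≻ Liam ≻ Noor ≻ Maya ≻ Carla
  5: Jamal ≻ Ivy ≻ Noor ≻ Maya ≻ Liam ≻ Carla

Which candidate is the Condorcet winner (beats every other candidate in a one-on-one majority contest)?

Ivy vs Liam: 23–0
Ivy vs Maya: 23–0
Ivy vs Carla: 14–9
Ivy vs Noor: 23–0
Ivy vs Jamal: 18–5
Ivy beats every other candidate.

Ivy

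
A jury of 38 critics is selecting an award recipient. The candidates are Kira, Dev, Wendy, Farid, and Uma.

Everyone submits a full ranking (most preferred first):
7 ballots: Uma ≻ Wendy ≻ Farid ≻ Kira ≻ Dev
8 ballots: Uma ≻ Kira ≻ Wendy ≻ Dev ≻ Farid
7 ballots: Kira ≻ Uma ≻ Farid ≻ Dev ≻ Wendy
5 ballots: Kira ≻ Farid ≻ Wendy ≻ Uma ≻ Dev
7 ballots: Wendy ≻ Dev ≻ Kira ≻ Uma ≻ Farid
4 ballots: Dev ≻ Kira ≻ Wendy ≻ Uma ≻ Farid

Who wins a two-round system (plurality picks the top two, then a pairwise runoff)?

Kira

Round 1 first-place votes: Kira 12, Dev 4, Wendy 7, Farid 0, Uma 15. Uma and Kira advance.
Runoff: Uma is ranked above Kira on 15 ballots, Kira above Uma on 23.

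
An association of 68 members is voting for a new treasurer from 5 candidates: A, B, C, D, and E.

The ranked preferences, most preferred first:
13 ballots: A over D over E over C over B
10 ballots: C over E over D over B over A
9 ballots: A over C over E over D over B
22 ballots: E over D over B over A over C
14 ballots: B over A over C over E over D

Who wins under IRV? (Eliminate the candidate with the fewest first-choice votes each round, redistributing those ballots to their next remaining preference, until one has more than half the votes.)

A

Round 1: A 22, B 14, C 10, D 0, E 22. D eliminated.
Round 2: A 22, B 14, C 10, E 22. C eliminated.
Round 3: A 22, B 14, E 32. B eliminated.
Round 4: A 36, E 32. A has a majority (≥35).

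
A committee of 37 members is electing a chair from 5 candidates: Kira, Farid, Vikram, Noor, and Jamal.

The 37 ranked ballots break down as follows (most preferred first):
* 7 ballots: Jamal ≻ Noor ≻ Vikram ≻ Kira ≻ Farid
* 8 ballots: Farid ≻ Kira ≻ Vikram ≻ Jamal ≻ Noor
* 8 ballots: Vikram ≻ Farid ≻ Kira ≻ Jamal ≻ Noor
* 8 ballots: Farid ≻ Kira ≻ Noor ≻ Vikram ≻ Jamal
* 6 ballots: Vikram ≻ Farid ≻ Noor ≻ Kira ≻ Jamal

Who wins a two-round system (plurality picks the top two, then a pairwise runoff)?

Round 1 first-place votes: Kira 0, Farid 16, Vikram 14, Noor 0, Jamal 7. Farid and Vikram advance.
Runoff: Farid is ranked above Vikram on 16 ballots, Vikram above Farid on 21.

Vikram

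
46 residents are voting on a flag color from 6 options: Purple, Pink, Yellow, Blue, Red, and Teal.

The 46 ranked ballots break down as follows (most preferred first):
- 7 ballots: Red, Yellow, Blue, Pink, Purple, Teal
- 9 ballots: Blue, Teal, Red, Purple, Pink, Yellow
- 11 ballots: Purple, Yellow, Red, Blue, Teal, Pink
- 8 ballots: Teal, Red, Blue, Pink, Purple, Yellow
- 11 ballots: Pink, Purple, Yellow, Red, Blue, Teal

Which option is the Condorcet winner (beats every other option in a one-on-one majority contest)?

Red

Red vs Purple: 24–22
Red vs Pink: 35–11
Red vs Yellow: 24–22
Red vs Blue: 37–9
Red vs Teal: 29–17
Red beats every other option.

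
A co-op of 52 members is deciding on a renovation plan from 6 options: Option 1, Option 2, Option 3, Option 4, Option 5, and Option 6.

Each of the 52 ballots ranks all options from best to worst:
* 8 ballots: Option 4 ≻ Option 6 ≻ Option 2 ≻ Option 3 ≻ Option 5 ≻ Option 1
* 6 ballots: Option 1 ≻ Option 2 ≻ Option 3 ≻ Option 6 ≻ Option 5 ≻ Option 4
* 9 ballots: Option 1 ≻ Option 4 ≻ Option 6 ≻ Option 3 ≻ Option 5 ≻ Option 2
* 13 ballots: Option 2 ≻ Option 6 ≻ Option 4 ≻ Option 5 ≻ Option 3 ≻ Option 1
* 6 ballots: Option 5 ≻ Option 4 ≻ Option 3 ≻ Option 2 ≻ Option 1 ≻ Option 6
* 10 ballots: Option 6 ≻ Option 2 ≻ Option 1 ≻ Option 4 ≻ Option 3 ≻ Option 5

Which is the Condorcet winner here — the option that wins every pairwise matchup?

Option 6 vs Option 1: 31–21
Option 6 vs Option 2: 27–25
Option 6 vs Option 3: 40–12
Option 6 vs Option 4: 29–23
Option 6 vs Option 5: 46–6
Option 6 beats every other option.

Option 6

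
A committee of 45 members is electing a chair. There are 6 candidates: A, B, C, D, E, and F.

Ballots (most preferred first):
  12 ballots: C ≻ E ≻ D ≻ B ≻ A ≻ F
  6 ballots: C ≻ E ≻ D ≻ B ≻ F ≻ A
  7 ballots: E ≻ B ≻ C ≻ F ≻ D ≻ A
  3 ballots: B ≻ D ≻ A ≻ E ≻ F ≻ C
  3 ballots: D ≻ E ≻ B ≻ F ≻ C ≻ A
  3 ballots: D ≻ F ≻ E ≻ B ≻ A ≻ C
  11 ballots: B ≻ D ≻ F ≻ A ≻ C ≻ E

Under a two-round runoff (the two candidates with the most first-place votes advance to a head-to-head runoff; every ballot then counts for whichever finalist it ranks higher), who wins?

Round 1 first-place votes: A 0, B 14, C 18, D 6, E 7, F 0. C and B advance.
Runoff: C is ranked above B on 18 ballots, B above C on 27.

B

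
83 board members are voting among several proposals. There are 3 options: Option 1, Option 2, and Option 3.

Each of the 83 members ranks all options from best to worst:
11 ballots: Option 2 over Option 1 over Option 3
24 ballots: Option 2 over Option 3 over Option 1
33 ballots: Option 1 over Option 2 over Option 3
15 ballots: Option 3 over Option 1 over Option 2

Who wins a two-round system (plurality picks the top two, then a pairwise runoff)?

Option 1

Round 1 first-place votes: Option 1 33, Option 2 35, Option 3 15. Option 2 and Option 1 advance.
Runoff: Option 2 is ranked above Option 1 on 35 ballots, Option 1 above Option 2 on 48.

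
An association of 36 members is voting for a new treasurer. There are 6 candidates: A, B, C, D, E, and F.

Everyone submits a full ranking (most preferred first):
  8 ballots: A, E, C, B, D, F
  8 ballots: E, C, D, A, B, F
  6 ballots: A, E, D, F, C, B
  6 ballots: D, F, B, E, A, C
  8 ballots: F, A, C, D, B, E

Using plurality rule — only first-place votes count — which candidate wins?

First-place votes: A 14, B 0, C 0, D 6, E 8, F 8.

A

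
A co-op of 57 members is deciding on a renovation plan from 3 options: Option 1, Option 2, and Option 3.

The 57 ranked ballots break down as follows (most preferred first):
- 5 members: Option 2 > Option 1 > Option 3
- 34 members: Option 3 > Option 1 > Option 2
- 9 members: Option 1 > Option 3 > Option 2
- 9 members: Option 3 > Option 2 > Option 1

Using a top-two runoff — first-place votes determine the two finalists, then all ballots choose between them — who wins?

Option 3

Round 1 first-place votes: Option 1 9, Option 2 5, Option 3 43. Option 3 and Option 1 advance.
Runoff: Option 3 is ranked above Option 1 on 43 ballots, Option 1 above Option 3 on 14.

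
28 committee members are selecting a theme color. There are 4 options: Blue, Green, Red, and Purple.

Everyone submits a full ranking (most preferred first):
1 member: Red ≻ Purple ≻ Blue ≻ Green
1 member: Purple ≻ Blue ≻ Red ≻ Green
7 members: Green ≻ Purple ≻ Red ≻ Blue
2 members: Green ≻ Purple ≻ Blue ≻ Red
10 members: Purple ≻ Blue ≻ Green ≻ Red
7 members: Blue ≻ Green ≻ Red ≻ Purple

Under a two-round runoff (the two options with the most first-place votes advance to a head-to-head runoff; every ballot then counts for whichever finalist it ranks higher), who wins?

Green

Round 1 first-place votes: Blue 7, Green 9, Red 1, Purple 11. Purple and Green advance.
Runoff: Purple is ranked above Green on 12 ballots, Green above Purple on 16.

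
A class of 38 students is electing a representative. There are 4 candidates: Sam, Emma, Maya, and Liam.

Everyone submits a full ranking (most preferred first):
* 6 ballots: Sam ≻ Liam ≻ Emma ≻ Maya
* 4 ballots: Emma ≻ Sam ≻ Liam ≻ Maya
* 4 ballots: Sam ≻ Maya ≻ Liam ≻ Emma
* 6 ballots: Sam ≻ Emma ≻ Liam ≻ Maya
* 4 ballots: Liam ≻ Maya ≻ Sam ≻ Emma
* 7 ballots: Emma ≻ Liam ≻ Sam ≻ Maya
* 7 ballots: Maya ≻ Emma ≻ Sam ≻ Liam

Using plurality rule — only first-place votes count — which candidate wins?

First-place votes: Sam 16, Emma 11, Maya 7, Liam 4.

Sam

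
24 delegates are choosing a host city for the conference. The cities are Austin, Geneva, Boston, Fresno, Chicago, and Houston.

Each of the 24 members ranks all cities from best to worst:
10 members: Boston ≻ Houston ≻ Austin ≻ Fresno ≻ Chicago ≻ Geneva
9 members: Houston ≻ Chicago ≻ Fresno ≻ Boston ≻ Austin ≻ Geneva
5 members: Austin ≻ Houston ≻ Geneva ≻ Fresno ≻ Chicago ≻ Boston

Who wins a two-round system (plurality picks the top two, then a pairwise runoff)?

Round 1 first-place votes: Austin 5, Geneva 0, Boston 10, Fresno 0, Chicago 0, Houston 9. Boston and Houston advance.
Runoff: Boston is ranked above Houston on 10 ballots, Houston above Boston on 14.

Houston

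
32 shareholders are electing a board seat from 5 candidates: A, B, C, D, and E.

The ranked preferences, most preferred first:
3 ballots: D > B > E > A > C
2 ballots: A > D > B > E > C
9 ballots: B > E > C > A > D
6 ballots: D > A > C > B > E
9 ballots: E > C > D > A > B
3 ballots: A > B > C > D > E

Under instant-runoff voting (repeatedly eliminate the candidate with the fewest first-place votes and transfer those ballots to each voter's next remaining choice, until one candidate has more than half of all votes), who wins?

D

Round 1: A 5, B 9, C 0, D 9, E 9. C eliminated.
Round 2: A 5, B 9, D 9, E 9. A eliminated.
Round 3: B 12, D 11, E 9. E eliminated.
Round 4: B 12, D 20. D has a majority (≥17).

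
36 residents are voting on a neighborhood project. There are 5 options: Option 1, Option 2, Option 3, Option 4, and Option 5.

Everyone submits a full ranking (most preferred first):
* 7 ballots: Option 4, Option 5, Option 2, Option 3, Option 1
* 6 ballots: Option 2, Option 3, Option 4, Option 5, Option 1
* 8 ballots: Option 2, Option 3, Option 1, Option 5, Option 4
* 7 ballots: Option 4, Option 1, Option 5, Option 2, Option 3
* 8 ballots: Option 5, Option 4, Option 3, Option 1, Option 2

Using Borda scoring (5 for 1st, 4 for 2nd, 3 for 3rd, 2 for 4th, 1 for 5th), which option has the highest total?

Option 1: 7×1 + 6×1 + 8×3 + 7×4 + 8×2 = 81
Option 2: 7×3 + 6×5 + 8×5 + 7×2 + 8×1 = 113
Option 3: 7×2 + 6×4 + 8×4 + 7×1 + 8×3 = 101
Option 4: 7×5 + 6×3 + 8×1 + 7×5 + 8×4 = 128
Option 5: 7×4 + 6×2 + 8×2 + 7×3 + 8×5 = 117

Option 4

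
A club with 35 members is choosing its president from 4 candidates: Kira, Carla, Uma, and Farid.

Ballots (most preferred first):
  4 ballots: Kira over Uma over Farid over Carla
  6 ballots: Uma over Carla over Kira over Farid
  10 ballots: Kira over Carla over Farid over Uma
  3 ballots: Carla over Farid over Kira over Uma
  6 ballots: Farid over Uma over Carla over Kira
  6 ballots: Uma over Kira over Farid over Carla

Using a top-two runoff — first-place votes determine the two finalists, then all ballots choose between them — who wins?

Uma

Round 1 first-place votes: Kira 14, Carla 3, Uma 12, Farid 6. Kira and Uma advance.
Runoff: Kira is ranked above Uma on 17 ballots, Uma above Kira on 18.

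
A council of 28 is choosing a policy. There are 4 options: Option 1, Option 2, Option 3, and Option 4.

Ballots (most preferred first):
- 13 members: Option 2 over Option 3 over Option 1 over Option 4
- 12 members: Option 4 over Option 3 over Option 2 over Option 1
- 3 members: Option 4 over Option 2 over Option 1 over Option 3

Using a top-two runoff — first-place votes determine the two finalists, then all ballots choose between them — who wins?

Option 4

Round 1 first-place votes: Option 1 0, Option 2 13, Option 3 0, Option 4 15. Option 4 and Option 2 advance.
Runoff: Option 4 is ranked above Option 2 on 15 ballots, Option 2 above Option 4 on 13.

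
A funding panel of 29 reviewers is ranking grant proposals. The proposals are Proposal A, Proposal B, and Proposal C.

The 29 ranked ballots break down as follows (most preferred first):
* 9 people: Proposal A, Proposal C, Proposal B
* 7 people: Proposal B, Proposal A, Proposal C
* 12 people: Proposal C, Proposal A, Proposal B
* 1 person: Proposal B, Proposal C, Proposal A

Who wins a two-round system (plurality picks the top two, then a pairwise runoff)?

Round 1 first-place votes: Proposal A 9, Proposal B 8, Proposal C 12. Proposal C and Proposal A advance.
Runoff: Proposal C is ranked above Proposal A on 13 ballots, Proposal A above Proposal C on 16.

Proposal A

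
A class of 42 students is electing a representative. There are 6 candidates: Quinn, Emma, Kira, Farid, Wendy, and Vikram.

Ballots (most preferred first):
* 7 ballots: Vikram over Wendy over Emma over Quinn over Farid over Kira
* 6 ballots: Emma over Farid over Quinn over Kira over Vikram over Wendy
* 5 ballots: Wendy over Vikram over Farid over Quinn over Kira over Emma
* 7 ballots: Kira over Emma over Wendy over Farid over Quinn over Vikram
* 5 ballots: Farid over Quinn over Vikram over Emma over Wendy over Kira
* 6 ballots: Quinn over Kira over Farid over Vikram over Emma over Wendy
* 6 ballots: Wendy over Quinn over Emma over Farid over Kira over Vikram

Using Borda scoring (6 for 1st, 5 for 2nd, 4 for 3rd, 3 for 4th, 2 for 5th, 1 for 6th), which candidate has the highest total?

Quinn

Quinn: 7×3 + 6×4 + 5×3 + 7×2 + 5×5 + 6×6 + 6×5 = 165
Emma: 7×4 + 6×6 + 5×1 + 7×5 + 5×3 + 6×2 + 6×4 = 155
Kira: 7×1 + 6×3 + 5×2 + 7×6 + 5×1 + 6×5 + 6×2 = 124
Farid: 7×2 + 6×5 + 5×4 + 7×3 + 5×6 + 6×4 + 6×3 = 157
Wendy: 7×5 + 6×1 + 5×6 + 7×4 + 5×2 + 6×1 + 6×6 = 151
Vikram: 7×6 + 6×2 + 5×5 + 7×1 + 5×4 + 6×3 + 6×1 = 130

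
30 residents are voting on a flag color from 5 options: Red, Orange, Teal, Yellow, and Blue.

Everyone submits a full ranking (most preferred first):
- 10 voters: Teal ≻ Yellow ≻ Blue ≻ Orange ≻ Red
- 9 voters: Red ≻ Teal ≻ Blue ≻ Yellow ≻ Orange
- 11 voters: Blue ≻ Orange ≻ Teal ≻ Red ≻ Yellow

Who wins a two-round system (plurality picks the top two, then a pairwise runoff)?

Round 1 first-place votes: Red 9, Orange 0, Teal 10, Yellow 0, Blue 11. Blue and Teal advance.
Runoff: Blue is ranked above Teal on 11 ballots, Teal above Blue on 19.

Teal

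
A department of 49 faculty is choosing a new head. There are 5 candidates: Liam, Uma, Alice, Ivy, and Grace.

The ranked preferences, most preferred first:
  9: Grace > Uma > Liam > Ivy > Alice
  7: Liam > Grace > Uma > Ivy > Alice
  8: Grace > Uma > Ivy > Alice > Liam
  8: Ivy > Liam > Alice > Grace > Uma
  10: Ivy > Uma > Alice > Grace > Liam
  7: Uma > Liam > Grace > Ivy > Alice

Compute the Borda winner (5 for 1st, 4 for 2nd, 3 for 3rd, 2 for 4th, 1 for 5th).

Liam: 9×3 + 7×5 + 8×1 + 8×4 + 10×1 + 7×4 = 140
Uma: 9×4 + 7×3 + 8×4 + 8×1 + 10×4 + 7×5 = 172
Alice: 9×1 + 7×1 + 8×2 + 8×3 + 10×3 + 7×1 = 93
Ivy: 9×2 + 7×2 + 8×3 + 8×5 + 10×5 + 7×2 = 160
Grace: 9×5 + 7×4 + 8×5 + 8×2 + 10×2 + 7×3 = 170

Uma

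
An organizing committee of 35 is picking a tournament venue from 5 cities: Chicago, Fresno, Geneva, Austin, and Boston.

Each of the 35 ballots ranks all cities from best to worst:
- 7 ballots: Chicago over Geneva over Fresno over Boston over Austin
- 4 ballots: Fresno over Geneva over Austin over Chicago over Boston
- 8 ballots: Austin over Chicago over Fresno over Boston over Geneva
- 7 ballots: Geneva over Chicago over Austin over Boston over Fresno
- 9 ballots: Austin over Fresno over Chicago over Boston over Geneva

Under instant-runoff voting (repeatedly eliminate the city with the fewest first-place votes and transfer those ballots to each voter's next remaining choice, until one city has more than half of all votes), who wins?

Geneva

Round 1: Chicago 7, Fresno 4, Geneva 7, Austin 17, Boston 0. Boston eliminated.
Round 2: Chicago 7, Fresno 4, Geneva 7, Austin 17. Fresno eliminated.
Round 3: Chicago 7, Geneva 11, Austin 17. Chicago eliminated.
Round 4: Geneva 18, Austin 17. Geneva has a majority (≥18).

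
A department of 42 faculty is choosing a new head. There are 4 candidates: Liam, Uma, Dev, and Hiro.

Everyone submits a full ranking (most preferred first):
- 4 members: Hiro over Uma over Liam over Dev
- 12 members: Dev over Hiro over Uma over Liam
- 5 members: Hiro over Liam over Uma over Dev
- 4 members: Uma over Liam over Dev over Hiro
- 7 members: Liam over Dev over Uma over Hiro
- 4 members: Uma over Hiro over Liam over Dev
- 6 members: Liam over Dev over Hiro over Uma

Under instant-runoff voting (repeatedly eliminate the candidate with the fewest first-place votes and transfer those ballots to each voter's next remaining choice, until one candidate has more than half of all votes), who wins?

Round 1: Liam 13, Uma 8, Dev 12, Hiro 9. Uma eliminated.
Round 2: Liam 17, Dev 12, Hiro 13. Dev eliminated.
Round 3: Liam 17, Hiro 25. Hiro has a majority (≥22).

Hiro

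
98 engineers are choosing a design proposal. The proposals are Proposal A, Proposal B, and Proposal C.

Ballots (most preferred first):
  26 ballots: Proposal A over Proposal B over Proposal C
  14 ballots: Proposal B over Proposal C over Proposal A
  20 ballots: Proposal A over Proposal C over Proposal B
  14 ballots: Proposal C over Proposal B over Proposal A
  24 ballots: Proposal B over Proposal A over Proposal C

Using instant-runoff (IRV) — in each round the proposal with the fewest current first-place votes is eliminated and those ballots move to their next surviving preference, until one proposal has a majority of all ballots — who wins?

Proposal B

Round 1: Proposal A 46, Proposal B 38, Proposal C 14. Proposal C eliminated.
Round 2: Proposal A 46, Proposal B 52. Proposal B has a majority (≥50).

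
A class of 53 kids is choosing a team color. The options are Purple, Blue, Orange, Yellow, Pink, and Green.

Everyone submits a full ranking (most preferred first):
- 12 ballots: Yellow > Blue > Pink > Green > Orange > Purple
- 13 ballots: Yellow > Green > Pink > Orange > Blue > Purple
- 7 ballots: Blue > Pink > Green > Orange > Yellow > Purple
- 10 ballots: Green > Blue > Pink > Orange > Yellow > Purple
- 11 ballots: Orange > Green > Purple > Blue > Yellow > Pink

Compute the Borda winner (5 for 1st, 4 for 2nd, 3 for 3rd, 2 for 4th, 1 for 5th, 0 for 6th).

Purple: 12×0 + 13×0 + 7×0 + 10×0 + 11×3 = 33
Blue: 12×4 + 13×1 + 7×5 + 10×4 + 11×2 = 158
Orange: 12×1 + 13×2 + 7×2 + 10×2 + 11×5 = 127
Yellow: 12×5 + 13×5 + 7×1 + 10×1 + 11×1 = 153
Pink: 12×3 + 13×3 + 7×4 + 10×3 + 11×0 = 133
Green: 12×2 + 13×4 + 7×3 + 10×5 + 11×4 = 191

Green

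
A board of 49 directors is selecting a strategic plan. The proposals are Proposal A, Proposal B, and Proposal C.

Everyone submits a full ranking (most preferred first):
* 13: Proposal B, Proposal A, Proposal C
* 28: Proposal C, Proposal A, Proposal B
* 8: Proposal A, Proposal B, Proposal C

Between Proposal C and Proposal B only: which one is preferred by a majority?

Proposal C is ranked above Proposal B on 28 ballots; Proposal B above Proposal C on 21.

Proposal C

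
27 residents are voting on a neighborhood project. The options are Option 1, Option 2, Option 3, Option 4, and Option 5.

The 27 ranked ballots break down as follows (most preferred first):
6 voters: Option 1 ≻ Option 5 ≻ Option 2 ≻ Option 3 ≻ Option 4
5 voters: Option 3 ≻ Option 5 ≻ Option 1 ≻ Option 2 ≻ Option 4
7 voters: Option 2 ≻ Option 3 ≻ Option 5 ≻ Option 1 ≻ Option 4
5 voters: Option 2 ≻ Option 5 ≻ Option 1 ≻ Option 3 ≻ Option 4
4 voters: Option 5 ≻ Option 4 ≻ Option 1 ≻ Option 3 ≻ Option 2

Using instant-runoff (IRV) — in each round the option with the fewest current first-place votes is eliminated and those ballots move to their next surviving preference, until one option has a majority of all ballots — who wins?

Option 1

Round 1: Option 1 6, Option 2 12, Option 3 5, Option 4 0, Option 5 4. Option 4 eliminated.
Round 2: Option 1 6, Option 2 12, Option 3 5, Option 5 4. Option 5 eliminated.
Round 3: Option 1 10, Option 2 12, Option 3 5. Option 3 eliminated.
Round 4: Option 1 15, Option 2 12. Option 1 has a majority (≥14).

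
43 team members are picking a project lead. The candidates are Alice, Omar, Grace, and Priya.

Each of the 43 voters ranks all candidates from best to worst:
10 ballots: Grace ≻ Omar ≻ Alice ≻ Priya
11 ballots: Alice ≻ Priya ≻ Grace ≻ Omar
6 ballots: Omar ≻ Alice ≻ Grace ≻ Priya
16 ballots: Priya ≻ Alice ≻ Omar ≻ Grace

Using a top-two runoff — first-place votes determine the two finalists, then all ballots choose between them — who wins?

Round 1 first-place votes: Alice 11, Omar 6, Grace 10, Priya 16. Priya and Alice advance.
Runoff: Priya is ranked above Alice on 16 ballots, Alice above Priya on 27.

Alice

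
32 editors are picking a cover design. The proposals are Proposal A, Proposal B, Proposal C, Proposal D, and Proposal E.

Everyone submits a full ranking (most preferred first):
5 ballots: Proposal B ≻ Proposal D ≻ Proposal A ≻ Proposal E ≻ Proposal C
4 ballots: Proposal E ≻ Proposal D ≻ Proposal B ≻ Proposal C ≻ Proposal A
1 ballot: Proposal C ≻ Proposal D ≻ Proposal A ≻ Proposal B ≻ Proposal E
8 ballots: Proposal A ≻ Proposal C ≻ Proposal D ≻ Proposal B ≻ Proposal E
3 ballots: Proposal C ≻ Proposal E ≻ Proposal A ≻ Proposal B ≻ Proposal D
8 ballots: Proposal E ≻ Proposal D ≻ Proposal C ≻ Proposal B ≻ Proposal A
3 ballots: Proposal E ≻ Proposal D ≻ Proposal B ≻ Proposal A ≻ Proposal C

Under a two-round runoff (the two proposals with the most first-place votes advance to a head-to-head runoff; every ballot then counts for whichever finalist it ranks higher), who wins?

Round 1 first-place votes: Proposal A 8, Proposal B 5, Proposal C 4, Proposal D 0, Proposal E 15. Proposal E and Proposal A advance.
Runoff: Proposal E is ranked above Proposal A on 18 ballots, Proposal A above Proposal E on 14.

Proposal E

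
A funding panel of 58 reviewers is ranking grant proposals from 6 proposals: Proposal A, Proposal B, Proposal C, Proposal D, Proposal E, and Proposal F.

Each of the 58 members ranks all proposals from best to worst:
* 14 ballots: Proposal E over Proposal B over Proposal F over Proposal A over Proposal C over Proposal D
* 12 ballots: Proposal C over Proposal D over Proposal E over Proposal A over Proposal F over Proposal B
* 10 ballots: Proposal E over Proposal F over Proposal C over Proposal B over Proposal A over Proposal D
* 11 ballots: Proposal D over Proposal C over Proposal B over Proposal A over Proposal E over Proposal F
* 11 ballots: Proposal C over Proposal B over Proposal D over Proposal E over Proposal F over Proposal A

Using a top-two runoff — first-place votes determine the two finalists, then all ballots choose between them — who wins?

Proposal C

Round 1 first-place votes: Proposal A 0, Proposal B 0, Proposal C 23, Proposal D 11, Proposal E 24, Proposal F 0. Proposal E and Proposal C advance.
Runoff: Proposal E is ranked above Proposal C on 24 ballots, Proposal C above Proposal E on 34.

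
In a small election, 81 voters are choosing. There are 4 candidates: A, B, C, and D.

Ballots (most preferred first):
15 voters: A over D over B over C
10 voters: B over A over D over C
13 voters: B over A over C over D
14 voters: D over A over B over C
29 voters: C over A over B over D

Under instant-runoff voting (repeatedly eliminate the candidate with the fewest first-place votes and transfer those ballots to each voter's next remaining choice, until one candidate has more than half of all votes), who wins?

Round 1: A 15, B 23, C 29, D 14. D eliminated.
Round 2: A 29, B 23, C 29. B eliminated.
Round 3: A 52, C 29. A has a majority (≥41).

A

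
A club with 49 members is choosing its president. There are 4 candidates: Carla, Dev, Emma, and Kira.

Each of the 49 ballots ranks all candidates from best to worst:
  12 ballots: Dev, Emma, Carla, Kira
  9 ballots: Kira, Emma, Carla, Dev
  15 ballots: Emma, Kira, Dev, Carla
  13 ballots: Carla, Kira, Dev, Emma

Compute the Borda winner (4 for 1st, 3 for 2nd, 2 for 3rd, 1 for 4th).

Carla: 12×2 + 9×2 + 15×1 + 13×4 = 109
Dev: 12×4 + 9×1 + 15×2 + 13×2 = 113
Emma: 12×3 + 9×3 + 15×4 + 13×1 = 136
Kira: 12×1 + 9×4 + 15×3 + 13×3 = 132

Emma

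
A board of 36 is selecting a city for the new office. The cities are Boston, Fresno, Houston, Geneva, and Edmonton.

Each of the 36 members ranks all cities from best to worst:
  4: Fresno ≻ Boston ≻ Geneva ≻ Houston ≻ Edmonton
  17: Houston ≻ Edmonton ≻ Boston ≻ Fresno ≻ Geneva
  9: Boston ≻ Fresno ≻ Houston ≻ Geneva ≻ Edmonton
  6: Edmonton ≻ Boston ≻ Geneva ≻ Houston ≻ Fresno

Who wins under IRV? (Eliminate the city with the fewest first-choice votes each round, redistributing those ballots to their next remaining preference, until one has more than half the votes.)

Boston

Round 1: Boston 9, Fresno 4, Houston 17, Geneva 0, Edmonton 6. Geneva eliminated.
Round 2: Boston 9, Fresno 4, Houston 17, Edmonton 6. Fresno eliminated.
Round 3: Boston 13, Houston 17, Edmonton 6. Edmonton eliminated.
Round 4: Boston 19, Houston 17. Boston has a majority (≥19).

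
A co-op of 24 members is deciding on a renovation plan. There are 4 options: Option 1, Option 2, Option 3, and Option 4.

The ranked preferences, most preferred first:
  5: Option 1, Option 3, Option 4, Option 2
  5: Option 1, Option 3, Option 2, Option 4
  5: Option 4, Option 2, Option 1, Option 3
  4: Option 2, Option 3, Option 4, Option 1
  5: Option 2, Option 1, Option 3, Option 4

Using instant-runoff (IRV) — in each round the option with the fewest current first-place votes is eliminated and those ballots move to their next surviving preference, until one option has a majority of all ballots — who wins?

Round 1: Option 1 10, Option 2 9, Option 3 0, Option 4 5. Option 3 eliminated.
Round 2: Option 1 10, Option 2 9, Option 4 5. Option 4 eliminated.
Round 3: Option 1 10, Option 2 14. Option 2 has a majority (≥13).

Option 2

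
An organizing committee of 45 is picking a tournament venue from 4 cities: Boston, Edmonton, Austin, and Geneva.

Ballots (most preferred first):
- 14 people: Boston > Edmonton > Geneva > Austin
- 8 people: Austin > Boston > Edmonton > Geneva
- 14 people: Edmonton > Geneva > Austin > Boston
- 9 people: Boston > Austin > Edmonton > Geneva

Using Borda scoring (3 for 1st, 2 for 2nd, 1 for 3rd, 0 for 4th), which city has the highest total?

Edmonton

Boston: 14×3 + 8×2 + 14×0 + 9×3 = 85
Edmonton: 14×2 + 8×1 + 14×3 + 9×1 = 87
Austin: 14×0 + 8×3 + 14×1 + 9×2 = 56
Geneva: 14×1 + 8×0 + 14×2 + 9×0 = 42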